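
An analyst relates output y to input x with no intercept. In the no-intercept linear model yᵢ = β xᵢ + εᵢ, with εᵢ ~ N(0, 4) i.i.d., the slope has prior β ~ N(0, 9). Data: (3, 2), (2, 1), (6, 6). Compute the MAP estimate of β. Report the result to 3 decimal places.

β̂_MAP = 0.890

log p(β | y) = −Σ(yᵢ − βxᵢ)²/(2·4) − β²/(2·9) + const.
Setting the derivative to zero: Σxᵢ(yᵢ − βxᵢ)/4 − β/9 = 0, so β = Σxᵢyᵢ / (Σxᵢ² + σ²/τ²).
Σxᵢyᵢ = 3·2 + 2·1 + 6·6 = 44; Σxᵢ² = 49; σ²/τ² = 4/9.
β̂_MAP = 44 / (49 + 4/9) = 44/(445/9) = 396/445 ≈ 0.890.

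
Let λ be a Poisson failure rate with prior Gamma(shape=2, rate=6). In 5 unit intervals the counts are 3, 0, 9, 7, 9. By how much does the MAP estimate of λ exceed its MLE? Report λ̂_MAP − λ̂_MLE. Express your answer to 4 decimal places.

MAP − MLE = -2.9636

Σxᵢ = 28. Posterior is Gamma(30, 11); MAP = (30−1)/11 = 29/11 ≈ 2.63636.
MLE = x̄ = 28/5 ≈ 5.60000.
Difference = 29/11 − 28/5 = -163/55 ≈ -2.9636.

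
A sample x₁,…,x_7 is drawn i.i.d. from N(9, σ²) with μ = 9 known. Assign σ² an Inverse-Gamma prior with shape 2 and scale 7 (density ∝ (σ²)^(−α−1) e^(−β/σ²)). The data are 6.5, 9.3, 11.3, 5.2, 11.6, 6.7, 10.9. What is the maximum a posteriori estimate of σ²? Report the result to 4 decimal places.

σ̂²_MAP = 4.2869

Sum of squared deviations about the known mean: SS = (6.5−9)² + (9.3−9)² + (11.3−9)² + (5.2−9)² + (11.6−9)² + (6.7−9)² + (10.9−9)² = 41.73.
The Normal likelihood contributes (σ²)^(−n/2) exp(−SS/(2σ²)), so the posterior is Inverse-Gamma(α + n/2, β + SS/2) = Inverse-Gamma(5.5, 27.865).
The mode of Inverse-Gamma(a, b) is b/(a+1) = 27.865/6.5 ≈ 4.2869.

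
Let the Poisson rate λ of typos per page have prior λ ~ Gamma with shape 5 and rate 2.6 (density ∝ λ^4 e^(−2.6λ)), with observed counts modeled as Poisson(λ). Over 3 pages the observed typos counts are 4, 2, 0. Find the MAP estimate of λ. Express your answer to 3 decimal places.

λ̂_MAP = 1.786

Σxᵢ = 4+2+0 = 6, with n = 3.
Posterior ∝ λ^4e^(−2.6λ) · λ^6e^(−3λ) = λ^10e^(−5.6λ), i.e. Gamma(shape=11, rate=5.6).
The mode of a Gamma(a, b) with a ≥ 1 (shape–rate) is (a−1)/b = 10/5.6 ≈ 1.786.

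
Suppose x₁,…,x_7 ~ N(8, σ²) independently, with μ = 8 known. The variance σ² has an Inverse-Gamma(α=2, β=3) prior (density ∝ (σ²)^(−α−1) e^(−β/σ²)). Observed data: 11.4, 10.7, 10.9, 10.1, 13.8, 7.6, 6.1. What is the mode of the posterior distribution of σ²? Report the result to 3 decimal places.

Sum of squared deviations about the known mean: SS = (11.4−8)² + (10.7−8)² + (10.9−8)² + (10.1−8)² + (13.8−8)² + (7.6−8)² + (6.1−8)² = 69.08.
The Normal likelihood contributes (σ²)^(−n/2) exp(−SS/(2σ²)), so the posterior is Inverse-Gamma(α + n/2, β + SS/2) = Inverse-Gamma(5.5, 37.54).
The mode of Inverse-Gamma(a, b) is b/(a+1) = 37.54/6.5 ≈ 5.775.

σ̂²_MAP = 5.775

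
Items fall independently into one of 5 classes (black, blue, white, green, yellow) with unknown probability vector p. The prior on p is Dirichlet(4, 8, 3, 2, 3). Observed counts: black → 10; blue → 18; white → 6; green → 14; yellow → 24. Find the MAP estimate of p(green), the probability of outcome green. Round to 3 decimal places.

The posterior is Dirichlet(αᵢ + nᵢ) = Dirichlet(14, 26, 9, 16, 27).
For a Dirichlet(a₁,…,a_K) with all aᵢ > 1, the mode has j-th component (aⱼ − 1)/(Σaᵢ − K).
Here Σaᵢ = 92 and K = 5, so p(green) = (16 − 1)/(92 − 5) = 15/87 ≈ 0.172.

MAP estimate of p(green) = 0.172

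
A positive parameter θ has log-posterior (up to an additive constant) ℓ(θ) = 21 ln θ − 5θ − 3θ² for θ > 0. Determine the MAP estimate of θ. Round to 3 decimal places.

ℓ'(θ) = 21/θ − 5 − 6θ. Setting this to zero and multiplying by θ: 6θ² + 5θ − 21 = 0.
θ = (−5 + √(5² + 4·6·21)) / (2·6) = (−5 + √529) / 12 = (−5 + 23)/12 = 3/2.
ℓ''(θ) = −21/θ² − 6 < 0, confirming a maximum.

θ̂_MAP = 1.500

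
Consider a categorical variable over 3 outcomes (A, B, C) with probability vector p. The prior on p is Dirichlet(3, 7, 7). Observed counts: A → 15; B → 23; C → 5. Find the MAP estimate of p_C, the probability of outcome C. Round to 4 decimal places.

The posterior is Dirichlet(αᵢ + nᵢ) = Dirichlet(18, 30, 12).
For a Dirichlet(a₁,…,a_K) with all aᵢ > 1, the mode has j-th component (aⱼ − 1)/(Σaᵢ − K).
Here Σaᵢ = 60 and K = 3, so p_C = (12 − 1)/(60 − 3) = 11/57 ≈ 0.1930.

MAP estimate of p_C = 0.1930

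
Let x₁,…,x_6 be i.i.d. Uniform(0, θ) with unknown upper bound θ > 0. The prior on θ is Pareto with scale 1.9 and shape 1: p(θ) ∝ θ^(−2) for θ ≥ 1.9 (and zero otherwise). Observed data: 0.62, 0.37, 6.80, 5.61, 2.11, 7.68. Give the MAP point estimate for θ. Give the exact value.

The Uniform(0, θ) likelihood is θ^(−n) for θ ≥ max(xᵢ), zero otherwise. Here max(xᵢ) = 7.68.
Posterior ∝ θ^(−2) · θ^(−6) = θ^(−8) on θ ≥ max(1.9, 7.68) = 7.68.
This density is strictly decreasing in θ, so the posterior mode lies at the lower boundary of the support.

θ̂_MAP = 7.68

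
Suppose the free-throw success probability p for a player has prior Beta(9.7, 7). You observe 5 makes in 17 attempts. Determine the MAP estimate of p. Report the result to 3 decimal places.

Prior: Beta(9.7, 7).
Data: 5 successes in 17 trials. The binomial likelihood contributes p^5(1−p)^12, so the posterior is Beta(9.7+5, 7+12) = Beta(14.7, 19).
For Beta(a, b) with a, b > 1 the mode is (a−1)/(a+b−2) = 13.7/31.7 ≈ 0.432.

p̂_MAP = 0.432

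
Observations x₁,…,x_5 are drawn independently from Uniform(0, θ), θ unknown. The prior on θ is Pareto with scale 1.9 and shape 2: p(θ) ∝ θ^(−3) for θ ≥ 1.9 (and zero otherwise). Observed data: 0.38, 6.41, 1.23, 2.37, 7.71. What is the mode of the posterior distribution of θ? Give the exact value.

θ̂_MAP = 7.71

The Uniform(0, θ) likelihood is θ^(−n) for θ ≥ max(xᵢ), zero otherwise. Here max(xᵢ) = 7.71.
Posterior ∝ θ^(−3) · θ^(−5) = θ^(−8) on θ ≥ max(1.9, 7.71) = 7.71.
This density is strictly decreasing in θ, so the posterior mode lies at the lower boundary of the support.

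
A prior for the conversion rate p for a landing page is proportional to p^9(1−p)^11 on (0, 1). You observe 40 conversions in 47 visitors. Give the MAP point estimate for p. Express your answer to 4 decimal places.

p̂_MAP = 0.7313

The prior density ∝ p^9(1−p)^11 is the kernel of Beta(10, 12).
Data: 40 successes in 47 trials. The binomial likelihood contributes p^40(1−p)^7, so the posterior is Beta(10+40, 12+7) = Beta(50, 19).
For Beta(a, b) with a, b > 1 the mode is (a−1)/(a+b−2) = 49/67 ≈ 0.7313.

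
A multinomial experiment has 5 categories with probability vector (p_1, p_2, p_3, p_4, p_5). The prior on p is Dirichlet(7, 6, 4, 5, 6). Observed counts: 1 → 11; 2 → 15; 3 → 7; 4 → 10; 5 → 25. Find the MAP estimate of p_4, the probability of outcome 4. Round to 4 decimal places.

The posterior is Dirichlet(αᵢ + nᵢ) = Dirichlet(18, 21, 11, 15, 31).
For a Dirichlet(a₁,…,a_K) with all aᵢ > 1, the mode has j-th component (aⱼ − 1)/(Σaᵢ − K).
Here Σaᵢ = 96 and K = 5, so p_4 = (15 − 1)/(96 − 5) = 14/91 ≈ 0.1538.

MAP estimate: 0.1538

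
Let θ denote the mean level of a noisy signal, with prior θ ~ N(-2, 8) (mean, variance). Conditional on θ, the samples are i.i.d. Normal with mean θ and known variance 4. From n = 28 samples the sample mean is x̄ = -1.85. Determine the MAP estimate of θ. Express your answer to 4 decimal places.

θ̂_MAP = -1.8526

n = 28, x̄ = -1.85.
For a Normal prior and Normal likelihood with known variance, the posterior is Normal; its mode equals its mean, the precision-weighted average.
Prior precision 1/σ₀² = 1/8 = 0.125; data precision n/σ² = 28/4 = 7.
θ̂ = (0.125·(-2) + 7·(-1.85)) / (0.125 + 7) = (-13.2)/7.125 = -176/95 ≈ -1.8526.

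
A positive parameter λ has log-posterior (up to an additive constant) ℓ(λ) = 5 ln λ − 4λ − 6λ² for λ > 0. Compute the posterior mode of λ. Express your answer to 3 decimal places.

λ̂_MAP = 0.500

ℓ'(λ) = 5/λ − 4 − 12λ. Setting this to zero and multiplying by λ: 12λ² + 4λ − 5 = 0.
λ = (−4 + √(4² + 4·12·5)) / (2·12) = (−4 + √256) / 24 = (−4 + 16)/24 = 1/2.
ℓ''(λ) = −5/λ² − 12 < 0, confirming a maximum.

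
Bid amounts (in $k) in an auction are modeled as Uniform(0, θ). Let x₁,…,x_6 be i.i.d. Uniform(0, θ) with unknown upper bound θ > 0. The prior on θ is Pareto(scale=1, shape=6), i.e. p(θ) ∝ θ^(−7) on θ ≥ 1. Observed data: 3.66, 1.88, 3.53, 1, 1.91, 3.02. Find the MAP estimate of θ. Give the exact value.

The Uniform(0, θ) likelihood is θ^(−n) for θ ≥ max(xᵢ), zero otherwise. Here max(xᵢ) = 3.66.
Posterior ∝ θ^(−7) · θ^(−6) = θ^(−13) on θ ≥ max(1, 3.66) = 3.66.
This density is strictly decreasing in θ, so the posterior mode lies at the lower boundary of the support.

θ̂_MAP = 3.66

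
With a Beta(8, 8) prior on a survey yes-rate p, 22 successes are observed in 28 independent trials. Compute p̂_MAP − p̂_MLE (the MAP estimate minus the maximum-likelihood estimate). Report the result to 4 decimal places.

MAP − MLE = -0.0952

Posterior is Beta(30, 14); MAP = (30−1)/(44−2) = 29/42 ≈ 0.69048.
MLE ignores the prior: p̂_MLE = k/n = 22/28 ≈ 0.78571.
Difference = 29/42 − 22/28 = -2/21 ≈ -0.0952.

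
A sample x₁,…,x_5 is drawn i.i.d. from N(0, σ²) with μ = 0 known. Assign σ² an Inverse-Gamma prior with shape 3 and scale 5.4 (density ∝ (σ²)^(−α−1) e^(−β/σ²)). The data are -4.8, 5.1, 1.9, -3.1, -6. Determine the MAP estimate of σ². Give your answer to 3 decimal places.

Sum of squared deviations about the known mean: SS = (-4.8−0)² + (5.1−0)² + (1.9−0)² + (-3.1−0)² + (-6−0)² = 98.27.
The Normal likelihood contributes (σ²)^(−n/2) exp(−SS/(2σ²)), so the posterior is Inverse-Gamma(α + n/2, β + SS/2) = Inverse-Gamma(5.5, 54.535).
The mode of Inverse-Gamma(a, b) is b/(a+1) = 54.535/6.5 ≈ 8.390.

σ̂²_MAP = 8.390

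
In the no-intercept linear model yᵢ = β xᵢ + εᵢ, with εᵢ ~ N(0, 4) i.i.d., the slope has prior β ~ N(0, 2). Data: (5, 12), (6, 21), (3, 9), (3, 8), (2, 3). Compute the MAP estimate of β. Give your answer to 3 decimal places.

log p(β | y) = −Σ(yᵢ − βxᵢ)²/(2·4) − β²/(2·2) + const.
Setting the derivative to zero: Σxᵢ(yᵢ − βxᵢ)/4 − β/2 = 0, so β = Σxᵢyᵢ / (Σxᵢ² + σ²/τ²).
Σxᵢyᵢ = 5·12 + 6·21 + 3·9 + 3·8 + 2·3 = 243; Σxᵢ² = 83; σ²/τ² = 2.
β̂_MAP = 243 / (83 + 2) = 243/85 ≈ 2.859.

β̂_MAP = 2.859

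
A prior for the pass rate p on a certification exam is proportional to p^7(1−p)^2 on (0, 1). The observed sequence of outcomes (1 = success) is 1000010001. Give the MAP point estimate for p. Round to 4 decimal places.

p̂_MAP = 0.5263

The prior density ∝ p^7(1−p)^2 is the kernel of Beta(8, 3).
Data: 3 successes in 10 trials (from the sequence). The binomial likelihood contributes p^3(1−p)^7, so the posterior is Beta(8+3, 3+7) = Beta(11, 10).
For Beta(a, b) with a, b > 1 the mode is (a−1)/(a+b−2) = 10/19 ≈ 0.5263.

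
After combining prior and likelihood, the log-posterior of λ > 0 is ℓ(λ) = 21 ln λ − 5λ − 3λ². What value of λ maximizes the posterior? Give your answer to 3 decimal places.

λ̂_MAP = 1.500

ℓ'(λ) = 21/λ − 5 − 6λ. Setting this to zero and multiplying by λ: 6λ² + 5λ − 21 = 0.
λ = (−5 + √(5² + 4·6·21)) / (2·6) = (−5 + √529) / 12 = (−5 + 23)/12 = 3/2.
ℓ''(λ) = −21/λ² − 6 < 0, confirming a maximum.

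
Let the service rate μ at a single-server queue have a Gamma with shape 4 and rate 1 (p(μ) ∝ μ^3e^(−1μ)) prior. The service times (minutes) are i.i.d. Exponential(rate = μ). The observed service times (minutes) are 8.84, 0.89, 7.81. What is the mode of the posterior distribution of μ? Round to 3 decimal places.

The Exponential(rate=μ) likelihood is ∝ μ^n e^(−μΣtᵢ). Here n = 3 and Σtᵢ = 8.84 + 0.89 + 7.81 = 17.54.
Posterior ∝ μ^3e^(−1μ) · μ^3e^(−17.54μ) = μ^6e^(−18.54μ), i.e. Gamma(7, 18.54).
Mode = (a−1)/b = 6/18.54 ≈ 0.324.

μ̂_MAP = 0.324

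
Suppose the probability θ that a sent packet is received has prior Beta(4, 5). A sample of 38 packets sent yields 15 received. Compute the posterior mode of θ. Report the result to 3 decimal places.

Prior: Beta(4, 5).
Data: 15 successes in 38 trials. The binomial likelihood contributes θ^15(1−θ)^23, so the posterior is Beta(4+15, 5+23) = Beta(19, 28).
For Beta(a, b) with a, b > 1 the mode is (a−1)/(a+b−2) = 18/45 ≈ 0.400.

θ̂_MAP = 0.400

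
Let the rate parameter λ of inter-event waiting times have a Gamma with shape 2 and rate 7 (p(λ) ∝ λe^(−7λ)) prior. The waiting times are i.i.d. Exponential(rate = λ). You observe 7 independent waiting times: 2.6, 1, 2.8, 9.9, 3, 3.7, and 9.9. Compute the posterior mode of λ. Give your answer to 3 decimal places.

λ̂_MAP = 0.201

The Exponential(rate=λ) likelihood is ∝ λ^n e^(−λΣtᵢ). Here n = 7 and Σtᵢ = 2.6 + 1 + 2.8 + 9.9 + 3 + 3.7 + 9.9 = 32.9.
Posterior ∝ λe^(−7λ) · λ^7e^(−32.9λ) = λ^8e^(−39.9λ), i.e. Gamma(9, 39.9).
Mode = (a−1)/b = 8/39.9 ≈ 0.201.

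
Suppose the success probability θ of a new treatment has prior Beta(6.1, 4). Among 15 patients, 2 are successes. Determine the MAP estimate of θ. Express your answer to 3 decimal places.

θ̂_MAP = 0.307

Prior: Beta(6.1, 4).
Data: 2 successes in 15 trials. The binomial likelihood contributes θ^2(1−θ)^13, so the posterior is Beta(6.1+2, 4+13) = Beta(8.1, 17).
For Beta(a, b) with a, b > 1 the mode is (a−1)/(a+b−2) = 7.1/23.1 ≈ 0.307.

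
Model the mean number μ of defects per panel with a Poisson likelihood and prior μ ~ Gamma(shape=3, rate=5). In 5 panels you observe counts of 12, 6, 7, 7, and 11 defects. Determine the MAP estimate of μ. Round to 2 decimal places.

μ̂_MAP = 4.50

Σxᵢ = 12+6+7+7+11 = 43, with n = 5.
Posterior ∝ μ^2e^(−5μ) · μ^43e^(−5μ) = μ^45e^(−10μ), i.e. Gamma(shape=46, rate=10).
The mode of a Gamma(a, b) with a ≥ 1 (shape–rate) is (a−1)/b = 45/10 ≈ 4.50.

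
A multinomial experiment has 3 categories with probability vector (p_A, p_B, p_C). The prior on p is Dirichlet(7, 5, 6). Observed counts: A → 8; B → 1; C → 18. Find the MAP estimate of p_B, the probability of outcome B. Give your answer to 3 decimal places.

The posterior is Dirichlet(αᵢ + nᵢ) = Dirichlet(15, 6, 24).
For a Dirichlet(a₁,…,a_K) with all aᵢ > 1, the mode has j-th component (aⱼ − 1)/(Σaᵢ − K).
Here Σaᵢ = 45 and K = 3, so p_B = (6 − 1)/(45 − 3) = 5/42 ≈ 0.119.

MAP estimate of p_B = 0.119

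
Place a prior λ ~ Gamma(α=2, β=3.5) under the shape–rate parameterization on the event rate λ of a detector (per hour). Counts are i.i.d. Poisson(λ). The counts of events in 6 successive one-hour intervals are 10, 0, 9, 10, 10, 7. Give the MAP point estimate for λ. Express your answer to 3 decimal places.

Σxᵢ = 10+0+9+10+10+7 = 46, with n = 6.
Posterior ∝ λe^(−3.5λ) · λ^46e^(−6λ) = λ^47e^(−9.5λ), i.e. Gamma(shape=48, rate=9.5).
The mode of a Gamma(a, b) with a ≥ 1 (shape–rate) is (a−1)/b = 47/9.5 ≈ 4.947.

λ̂_MAP = 4.947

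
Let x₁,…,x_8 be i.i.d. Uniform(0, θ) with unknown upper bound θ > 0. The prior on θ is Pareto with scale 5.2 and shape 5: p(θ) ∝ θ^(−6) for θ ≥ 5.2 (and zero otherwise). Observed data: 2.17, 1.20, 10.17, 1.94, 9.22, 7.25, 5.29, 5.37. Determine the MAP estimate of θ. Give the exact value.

θ̂_MAP = 10.17

The Uniform(0, θ) likelihood is θ^(−n) for θ ≥ max(xᵢ), zero otherwise. Here max(xᵢ) = 10.17.
Posterior ∝ θ^(−6) · θ^(−8) = θ^(−14) on θ ≥ max(5.2, 10.17) = 10.17.
This density is strictly decreasing in θ, so the posterior mode lies at the lower boundary of the support.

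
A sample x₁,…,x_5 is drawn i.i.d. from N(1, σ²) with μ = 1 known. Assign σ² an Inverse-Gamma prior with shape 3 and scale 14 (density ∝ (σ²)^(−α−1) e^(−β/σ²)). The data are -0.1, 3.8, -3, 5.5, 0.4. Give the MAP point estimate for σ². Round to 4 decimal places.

Sum of squared deviations about the known mean: SS = (-0.1−1)² + (3.8−1)² + (-3−1)² + (5.5−1)² + (0.4−1)² = 45.66.
The Normal likelihood contributes (σ²)^(−n/2) exp(−SS/(2σ²)), so the posterior is Inverse-Gamma(α + n/2, β + SS/2) = Inverse-Gamma(5.5, 36.83).
The mode of Inverse-Gamma(a, b) is b/(a+1) = 36.83/6.5 ≈ 5.6662.

σ̂²_MAP = 5.6662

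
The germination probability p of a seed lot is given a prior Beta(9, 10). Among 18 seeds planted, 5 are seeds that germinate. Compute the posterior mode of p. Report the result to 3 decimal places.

Prior: Beta(9, 10).
Data: 5 successes in 18 trials. The binomial likelihood contributes p^5(1−p)^13, so the posterior is Beta(9+5, 10+13) = Beta(14, 23).
For Beta(a, b) with a, b > 1 the mode is (a−1)/(a+b−2) = 13/35 ≈ 0.371.

p̂_MAP = 0.371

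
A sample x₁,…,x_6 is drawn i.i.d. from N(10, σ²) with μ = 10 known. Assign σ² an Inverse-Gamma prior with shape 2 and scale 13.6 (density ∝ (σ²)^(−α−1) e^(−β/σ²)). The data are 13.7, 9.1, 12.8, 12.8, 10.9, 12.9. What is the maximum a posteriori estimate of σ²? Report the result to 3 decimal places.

σ̂²_MAP = 5.550

Sum of squared deviations about the known mean: SS = (13.7−10)² + (9.1−10)² + (12.8−10)² + (12.8−10)² + (10.9−10)² + (12.9−10)² = 39.4.
The Normal likelihood contributes (σ²)^(−n/2) exp(−SS/(2σ²)), so the posterior is Inverse-Gamma(α + n/2, β + SS/2) = Inverse-Gamma(5, 33.3).
The mode of Inverse-Gamma(a, b) is b/(a+1) = 33.3/6 ≈ 5.550.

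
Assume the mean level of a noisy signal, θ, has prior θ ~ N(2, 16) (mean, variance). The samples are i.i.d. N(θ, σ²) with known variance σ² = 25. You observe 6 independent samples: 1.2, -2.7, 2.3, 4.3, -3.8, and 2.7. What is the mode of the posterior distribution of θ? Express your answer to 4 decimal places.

θ̂_MAP = 0.9421

n = 6; x̄ = (1.2 + (-2.7) + 2.3 + 4.3 + (-3.8) + 2.7)/6 = 4/6 = 2/3 ≈ 0.6667.
For a Normal prior and Normal likelihood with known variance, the posterior is Normal; its mode equals its mean, the precision-weighted average.
Prior precision 1/σ₀² = 1/16 = 0.0625; data precision n/σ² = 6/25 = 0.24.
θ̂ = (0.0625·2 + 0.24·(2/3)) / (0.0625 + 0.24) = 0.285/0.3025 = 114/121 ≈ 0.9421.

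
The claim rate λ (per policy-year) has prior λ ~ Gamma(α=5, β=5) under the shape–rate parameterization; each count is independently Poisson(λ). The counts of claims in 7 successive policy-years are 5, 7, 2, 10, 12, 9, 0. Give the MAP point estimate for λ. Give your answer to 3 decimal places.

λ̂_MAP = 4.083

Σxᵢ = 5+7+2+10+12+9+0 = 45, with n = 7.
Posterior ∝ λ^4e^(−5λ) · λ^45e^(−7λ) = λ^49e^(−12λ), i.e. Gamma(shape=50, rate=12).
The mode of a Gamma(a, b) with a ≥ 1 (shape–rate) is (a−1)/b = 49/12 ≈ 4.083.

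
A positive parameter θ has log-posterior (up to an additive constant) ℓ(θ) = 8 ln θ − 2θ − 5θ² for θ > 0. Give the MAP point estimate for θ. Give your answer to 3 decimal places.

θ̂_MAP = 0.800

ℓ'(θ) = 8/θ − 2 − 10θ. Setting this to zero and multiplying by θ: 10θ² + 2θ − 8 = 0.
θ = (−2 + √(2² + 4·10·8)) / (2·10) = (−2 + √324) / 20 = (−2 + 18)/20 = 4/5.
ℓ''(θ) = −8/θ² − 10 < 0, confirming a maximum.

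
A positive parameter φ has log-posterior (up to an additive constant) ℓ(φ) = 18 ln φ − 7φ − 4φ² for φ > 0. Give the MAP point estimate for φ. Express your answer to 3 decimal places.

ℓ'(φ) = 18/φ − 7 − 8φ. Setting this to zero and multiplying by φ: 8φ² + 7φ − 18 = 0.
φ = (−7 + √(7² + 4·8·18)) / (2·8) = (−7 + √625) / 16 = (−7 + 25)/16 = 9/8.
ℓ''(φ) = −18/φ² − 8 < 0, confirming a maximum.

φ̂_MAP = 1.125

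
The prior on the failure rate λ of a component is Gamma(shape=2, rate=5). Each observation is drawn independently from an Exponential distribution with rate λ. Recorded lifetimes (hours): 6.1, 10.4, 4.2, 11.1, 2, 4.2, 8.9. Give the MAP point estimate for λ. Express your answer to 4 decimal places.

λ̂_MAP = 0.1541

The Exponential(rate=λ) likelihood is ∝ λ^n e^(−λΣtᵢ). Here n = 7 and Σtᵢ = 6.1 + 10.4 + 4.2 + 11.1 + 2 + 4.2 + 8.9 = 46.9.
Posterior ∝ λe^(−5λ) · λ^7e^(−46.9λ) = λ^8e^(−51.9λ), i.e. Gamma(9, 51.9).
Mode = (a−1)/b = 8/51.9 ≈ 0.1541.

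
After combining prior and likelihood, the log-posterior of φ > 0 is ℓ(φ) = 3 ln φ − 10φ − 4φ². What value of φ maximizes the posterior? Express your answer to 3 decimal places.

φ̂_MAP = 0.250

ℓ'(φ) = 3/φ − 10 − 8φ. Setting this to zero and multiplying by φ: 8φ² + 10φ − 3 = 0.
φ = (−10 + √(10² + 4·8·3)) / (2·8) = (−10 + √196) / 16 = (−10 + 14)/16 = 1/4.
ℓ''(φ) = −3/φ² − 8 < 0, confirming a maximum.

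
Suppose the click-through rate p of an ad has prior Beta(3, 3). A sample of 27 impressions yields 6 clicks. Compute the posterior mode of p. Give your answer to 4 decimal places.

Prior: Beta(3, 3).
Data: 6 successes in 27 trials. The binomial likelihood contributes p^6(1−p)^21, so the posterior is Beta(3+6, 3+21) = Beta(9, 24).
For Beta(a, b) with a, b > 1 the mode is (a−1)/(a+b−2) = 8/31 ≈ 0.2581.

p̂_MAP = 0.2581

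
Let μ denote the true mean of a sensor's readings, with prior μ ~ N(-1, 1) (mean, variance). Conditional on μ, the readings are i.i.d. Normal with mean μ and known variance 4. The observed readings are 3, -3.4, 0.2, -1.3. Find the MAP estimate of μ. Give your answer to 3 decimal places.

μ̂_MAP = -0.688

n = 4; x̄ = (3 + (-3.4) + 0.2 + (-1.3))/4 = -1.5/4 = -0.375.
For a Normal prior and Normal likelihood with known variance, the posterior is Normal; its mode equals its mean, the precision-weighted average.
Prior precision 1/σ₀² = 1/1 = 1; data precision n/σ² = 4/4 = 1.
μ̂ = (1·(-1) + 1·(-0.375)) / (1 + 1) = (-1.375)/2 = -0.6875 ≈ -0.688.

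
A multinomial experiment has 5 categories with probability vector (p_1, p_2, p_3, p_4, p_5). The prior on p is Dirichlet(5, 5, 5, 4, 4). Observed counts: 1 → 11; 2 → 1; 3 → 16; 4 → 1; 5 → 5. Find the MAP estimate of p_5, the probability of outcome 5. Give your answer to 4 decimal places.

The posterior is Dirichlet(αᵢ + nᵢ) = Dirichlet(16, 6, 21, 5, 9).
For a Dirichlet(a₁,…,a_K) with all aᵢ > 1, the mode has j-th component (aⱼ − 1)/(Σaᵢ − K).
Here Σaᵢ = 57 and K = 5, so p_5 = (9 − 1)/(57 − 5) = 8/52 ≈ 0.1538.

MAP estimate: 0.1538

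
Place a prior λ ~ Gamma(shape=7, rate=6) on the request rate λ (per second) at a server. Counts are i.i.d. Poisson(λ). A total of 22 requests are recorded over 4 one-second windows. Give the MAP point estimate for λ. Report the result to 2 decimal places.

Σxᵢ = 22, n = 4.
Posterior ∝ λ^6e^(−6λ) · λ^22e^(−4λ) = λ^28e^(−10λ), i.e. Gamma(shape=29, rate=10).
The mode of a Gamma(a, b) with a ≥ 1 (shape–rate) is (a−1)/b = 28/10 ≈ 2.80.

λ̂_MAP = 2.80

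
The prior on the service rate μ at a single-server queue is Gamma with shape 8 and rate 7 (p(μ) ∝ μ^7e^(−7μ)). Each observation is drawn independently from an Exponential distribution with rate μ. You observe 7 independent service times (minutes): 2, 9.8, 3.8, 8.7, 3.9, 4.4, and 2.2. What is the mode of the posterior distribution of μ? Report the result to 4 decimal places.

The Exponential(rate=μ) likelihood is ∝ μ^n e^(−μΣtᵢ). Here n = 7 and Σtᵢ = 2 + 9.8 + 3.8 + 8.7 + 3.9 + 4.4 + 2.2 = 34.8.
Posterior ∝ μ^7e^(−7μ) · μ^7e^(−34.8μ) = μ^14e^(−41.8μ), i.e. Gamma(15, 41.8).
Mode = (a−1)/b = 14/41.8 ≈ 0.3349.

μ̂_MAP = 0.3349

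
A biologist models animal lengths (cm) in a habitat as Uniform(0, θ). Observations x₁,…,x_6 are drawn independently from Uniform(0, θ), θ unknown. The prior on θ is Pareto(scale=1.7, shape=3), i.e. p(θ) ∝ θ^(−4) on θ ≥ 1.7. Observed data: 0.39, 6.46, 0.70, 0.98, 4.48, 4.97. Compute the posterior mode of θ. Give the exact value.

The Uniform(0, θ) likelihood is θ^(−n) for θ ≥ max(xᵢ), zero otherwise. Here max(xᵢ) = 6.46.
Posterior ∝ θ^(−4) · θ^(−6) = θ^(−10) on θ ≥ max(1.7, 6.46) = 6.46.
This density is strictly decreasing in θ, so the posterior mode lies at the lower boundary of the support.

θ̂_MAP = 6.46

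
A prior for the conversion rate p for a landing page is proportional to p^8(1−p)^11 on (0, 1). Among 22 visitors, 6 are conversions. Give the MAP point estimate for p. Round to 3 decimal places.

The prior density ∝ p^8(1−p)^11 is the kernel of Beta(9, 12).
Data: 6 successes in 22 trials. The binomial likelihood contributes p^6(1−p)^16, so the posterior is Beta(9+6, 12+16) = Beta(15, 28).
For Beta(a, b) with a, b > 1 the mode is (a−1)/(a+b−2) = 14/41 ≈ 0.341.

p̂_MAP = 0.341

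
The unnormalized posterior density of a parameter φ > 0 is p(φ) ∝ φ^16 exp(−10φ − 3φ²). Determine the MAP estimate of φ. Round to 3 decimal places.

φ̂_MAP = 1.000

ℓ'(φ) = 16/φ − 10 − 6φ. Setting this to zero and multiplying by φ: 6φ² + 10φ − 16 = 0.
φ = (−10 + √(10² + 4·6·16)) / (2·6) = (−10 + √484) / 12 = (−10 + 22)/12 = 1.
ℓ''(φ) = −16/φ² − 6 < 0, confirming a maximum.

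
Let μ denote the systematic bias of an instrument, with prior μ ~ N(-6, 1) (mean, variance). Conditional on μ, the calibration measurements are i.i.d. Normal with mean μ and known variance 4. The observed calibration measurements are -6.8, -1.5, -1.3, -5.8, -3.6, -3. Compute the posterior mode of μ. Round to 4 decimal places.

n = 6; x̄ = ((-6.8) + (-1.5) + (-1.3) + (-5.8) + (-3.6) + (-3))/6 = -22/6 = -11/3 ≈ -3.6667.
For a Normal prior and Normal likelihood with known variance, the posterior is Normal; its mode equals its mean, the precision-weighted average.
Prior precision 1/σ₀² = 1/1 = 1; data precision n/σ² = 6/4 = 1.5.
μ̂ = (1·(-6) + 1.5·(-11/3)) / (1 + 1.5) = (-11.5)/2.5 = -4.6000.

μ̂_MAP = -4.6000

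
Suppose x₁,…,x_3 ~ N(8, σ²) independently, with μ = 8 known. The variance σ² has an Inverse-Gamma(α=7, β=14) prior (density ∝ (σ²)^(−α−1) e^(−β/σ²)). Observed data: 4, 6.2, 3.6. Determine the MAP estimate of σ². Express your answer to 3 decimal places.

σ̂²_MAP = 3.505

Sum of squared deviations about the known mean: SS = (4−8)² + (6.2−8)² + (3.6−8)² = 38.6.
The Normal likelihood contributes (σ²)^(−n/2) exp(−SS/(2σ²)), so the posterior is Inverse-Gamma(α + n/2, β + SS/2) = Inverse-Gamma(8.5, 33.3).
The mode of Inverse-Gamma(a, b) is b/(a+1) = 33.3/9.5 ≈ 3.505.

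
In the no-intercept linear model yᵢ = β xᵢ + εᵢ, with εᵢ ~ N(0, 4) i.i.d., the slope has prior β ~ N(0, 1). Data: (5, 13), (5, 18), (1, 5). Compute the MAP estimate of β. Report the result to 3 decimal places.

log p(β | y) = −Σ(yᵢ − βxᵢ)²/(2·4) − β²/(2·1) + const.
Setting the derivative to zero: Σxᵢ(yᵢ − βxᵢ)/4 − β/1 = 0, so β = Σxᵢyᵢ / (Σxᵢ² + σ²/τ²).
Σxᵢyᵢ = 5·13 + 5·18 + 1·5 = 160; Σxᵢ² = 51; σ²/τ² = 4.
β̂_MAP = 160 / (51 + 4) = 160/55 ≈ 2.909.

β̂_MAP = 2.909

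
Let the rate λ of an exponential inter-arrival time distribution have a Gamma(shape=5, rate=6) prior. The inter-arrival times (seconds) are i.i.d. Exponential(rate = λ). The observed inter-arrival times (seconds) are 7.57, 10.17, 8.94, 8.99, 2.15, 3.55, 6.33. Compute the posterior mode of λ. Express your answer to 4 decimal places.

λ̂_MAP = 0.2048

The Exponential(rate=λ) likelihood is ∝ λ^n e^(−λΣtᵢ). Here n = 7 and Σtᵢ = 7.57 + 10.17 + 8.94 + 8.99 + 2.15 + 3.55 + 6.33 = 47.70.
Posterior ∝ λ^4e^(−6λ) · λ^7e^(−47.70λ) = λ^11e^(−53.70λ), i.e. Gamma(12, 53.70).
Mode = (a−1)/b = 11/53.70 ≈ 0.2048.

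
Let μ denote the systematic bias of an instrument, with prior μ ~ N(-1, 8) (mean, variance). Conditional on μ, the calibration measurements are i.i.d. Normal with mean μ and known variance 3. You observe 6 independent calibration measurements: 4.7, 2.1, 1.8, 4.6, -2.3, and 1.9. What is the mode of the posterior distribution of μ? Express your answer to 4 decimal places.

n = 6; x̄ = (4.7 + 2.1 + 1.8 + 4.6 + (-2.3) + 1.9)/6 = 12.8/6 = 32/15 ≈ 2.1333.
For a Normal prior and Normal likelihood with known variance, the posterior is Normal; its mode equals its mean, the precision-weighted average.
Prior precision 1/σ₀² = 1/8 = 0.125; data precision n/σ² = 6/3 = 2.
μ̂ = (0.125·(-1) + 2·(32/15)) / (0.125 + 2) = (497/120)/2.125 = 497/255 ≈ 1.9490.

μ̂_MAP = 1.9490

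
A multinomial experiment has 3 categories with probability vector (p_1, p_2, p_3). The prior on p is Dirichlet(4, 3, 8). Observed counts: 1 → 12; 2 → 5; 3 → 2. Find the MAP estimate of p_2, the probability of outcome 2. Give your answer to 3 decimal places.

MAP estimate: 0.226

The posterior is Dirichlet(αᵢ + nᵢ) = Dirichlet(16, 8, 10).
For a Dirichlet(a₁,…,a_K) with all aᵢ > 1, the mode has j-th component (aⱼ − 1)/(Σaᵢ − K).
Here Σaᵢ = 34 and K = 3, so p_2 = (8 − 1)/(34 − 3) = 7/31 ≈ 0.226.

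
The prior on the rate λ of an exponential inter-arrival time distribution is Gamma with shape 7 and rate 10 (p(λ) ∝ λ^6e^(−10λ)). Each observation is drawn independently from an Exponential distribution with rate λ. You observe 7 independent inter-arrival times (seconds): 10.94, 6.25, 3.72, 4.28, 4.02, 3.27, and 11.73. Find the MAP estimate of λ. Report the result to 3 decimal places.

λ̂_MAP = 0.240

The Exponential(rate=λ) likelihood is ∝ λ^n e^(−λΣtᵢ). Here n = 7 and Σtᵢ = 10.94 + 6.25 + 3.72 + 4.28 + 4.02 + 3.27 + 11.73 = 44.21.
Posterior ∝ λ^6e^(−10λ) · λ^7e^(−44.21λ) = λ^13e^(−54.21λ), i.e. Gamma(14, 54.21).
Mode = (a−1)/b = 13/54.21 ≈ 0.240.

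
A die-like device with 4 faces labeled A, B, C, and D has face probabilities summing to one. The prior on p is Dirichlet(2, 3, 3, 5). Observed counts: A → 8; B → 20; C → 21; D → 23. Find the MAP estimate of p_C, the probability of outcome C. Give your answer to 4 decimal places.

MAP estimate of p_C = 0.2840

The posterior is Dirichlet(αᵢ + nᵢ) = Dirichlet(10, 23, 24, 28).
For a Dirichlet(a₁,…,a_K) with all aᵢ > 1, the mode has j-th component (aⱼ − 1)/(Σaᵢ − K).
Here Σaᵢ = 85 and K = 4, so p_C = (24 − 1)/(85 − 4) = 23/81 ≈ 0.2840.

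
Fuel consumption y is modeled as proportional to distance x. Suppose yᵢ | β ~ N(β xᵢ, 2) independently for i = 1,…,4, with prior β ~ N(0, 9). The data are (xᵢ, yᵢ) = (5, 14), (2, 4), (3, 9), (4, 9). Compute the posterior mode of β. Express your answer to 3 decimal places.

β̂_MAP = 2.600

log p(β | y) = −Σ(yᵢ − βxᵢ)²/(2·2) − β²/(2·9) + const.
Setting the derivative to zero: Σxᵢ(yᵢ − βxᵢ)/2 − β/9 = 0, so β = Σxᵢyᵢ / (Σxᵢ² + σ²/τ²).
Σxᵢyᵢ = 5·14 + 2·4 + 3·9 + 4·9 = 141; Σxᵢ² = 54; σ²/τ² = 2/9.
β̂_MAP = 141 / (54 + 2/9) = 141/(488/9) = 1269/488 ≈ 2.600.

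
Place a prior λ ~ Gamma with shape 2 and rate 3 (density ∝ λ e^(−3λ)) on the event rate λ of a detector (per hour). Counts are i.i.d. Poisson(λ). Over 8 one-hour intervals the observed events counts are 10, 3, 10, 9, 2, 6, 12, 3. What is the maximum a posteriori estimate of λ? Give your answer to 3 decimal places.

λ̂_MAP = 5.091

Σxᵢ = 10+3+10+9+2+6+12+3 = 55, with n = 8.
Posterior ∝ λe^(−3λ) · λ^55e^(−8λ) = λ^56e^(−11λ), i.e. Gamma(shape=57, rate=11).
The mode of a Gamma(a, b) with a ≥ 1 (shape–rate) is (a−1)/b = 56/11 ≈ 5.091.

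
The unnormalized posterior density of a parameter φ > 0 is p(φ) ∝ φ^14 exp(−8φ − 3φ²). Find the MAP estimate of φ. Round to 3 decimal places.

φ̂_MAP = 1.000

ℓ'(φ) = 14/φ − 8 − 6φ. Setting this to zero and multiplying by φ: 6φ² + 8φ − 14 = 0.
φ = (−8 + √(8² + 4·6·14)) / (2·6) = (−8 + √400) / 12 = (−8 + 20)/12 = 1.
ℓ''(φ) = −14/φ² − 6 < 0, confirming a maximum.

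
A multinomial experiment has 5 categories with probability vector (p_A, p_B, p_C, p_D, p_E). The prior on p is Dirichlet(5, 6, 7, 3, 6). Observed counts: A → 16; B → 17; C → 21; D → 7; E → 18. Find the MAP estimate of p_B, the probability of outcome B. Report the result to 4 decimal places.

MAP estimate of p_B = 0.2178

The posterior is Dirichlet(αᵢ + nᵢ) = Dirichlet(21, 23, 28, 10, 24).
For a Dirichlet(a₁,…,a_K) with all aᵢ > 1, the mode has j-th component (aⱼ − 1)/(Σaᵢ − K).
Here Σaᵢ = 106 and K = 5, so p_B = (23 − 1)/(106 − 5) = 22/101 ≈ 0.2178.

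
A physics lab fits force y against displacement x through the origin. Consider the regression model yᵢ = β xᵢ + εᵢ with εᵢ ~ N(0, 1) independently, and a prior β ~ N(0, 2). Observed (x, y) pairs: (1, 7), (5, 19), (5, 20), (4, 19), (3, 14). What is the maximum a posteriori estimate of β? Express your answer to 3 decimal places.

β̂_MAP = 4.183

log p(β | y) = −Σ(yᵢ − βxᵢ)²/(2·1) − β²/(2·2) + const.
Setting the derivative to zero: Σxᵢ(yᵢ − βxᵢ)/1 − β/2 = 0, so β = Σxᵢyᵢ / (Σxᵢ² + σ²/τ²).
Σxᵢyᵢ = 1·7 + 5·19 + 5·20 + 4·19 + 3·14 = 320; Σxᵢ² = 76; σ²/τ² = 0.5.
β̂_MAP = 320 / (76 + 0.5) = 320/76.5 ≈ 4.183.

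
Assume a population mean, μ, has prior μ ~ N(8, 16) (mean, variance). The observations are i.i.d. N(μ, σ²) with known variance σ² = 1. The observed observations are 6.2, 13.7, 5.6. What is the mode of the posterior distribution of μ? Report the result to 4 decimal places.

n = 3; x̄ = (6.2 + 13.7 + 5.6)/3 = 25.5/3 = 8.5.
For a Normal prior and Normal likelihood with known variance, the posterior is Normal; its mode equals its mean, the precision-weighted average.
Prior precision 1/σ₀² = 1/16 = 0.0625; data precision n/σ² = 3/1 = 3.
μ̂ = (0.0625·8 + 3·8.5) / (0.0625 + 3) = 26/3.0625 = 416/49 ≈ 8.4898.

μ̂_MAP = 8.4898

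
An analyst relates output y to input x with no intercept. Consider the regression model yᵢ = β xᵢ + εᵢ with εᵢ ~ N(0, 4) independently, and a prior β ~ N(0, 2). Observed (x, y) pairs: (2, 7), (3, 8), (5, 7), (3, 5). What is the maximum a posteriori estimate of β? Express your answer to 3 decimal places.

log p(β | y) = −Σ(yᵢ − βxᵢ)²/(2·4) − β²/(2·2) + const.
Setting the derivative to zero: Σxᵢ(yᵢ − βxᵢ)/4 − β/2 = 0, so β = Σxᵢyᵢ / (Σxᵢ² + σ²/τ²).
Σxᵢyᵢ = 2·7 + 3·8 + 5·7 + 3·5 = 88; Σxᵢ² = 47; σ²/τ² = 2.
β̂_MAP = 88 / (47 + 2) = 88/49 ≈ 1.796.

β̂_MAP = 1.796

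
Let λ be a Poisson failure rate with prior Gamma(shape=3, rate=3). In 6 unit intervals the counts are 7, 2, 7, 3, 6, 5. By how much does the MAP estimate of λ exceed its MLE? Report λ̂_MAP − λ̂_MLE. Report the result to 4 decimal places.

MAP − MLE = -1.4444

Σxᵢ = 30. Posterior is Gamma(33, 9); MAP = (33−1)/9 = 32/9 ≈ 3.55556.
MLE = x̄ = 30/6 ≈ 5.00000.
Difference = 32/9 − 30/6 = -13/9 ≈ -1.4444.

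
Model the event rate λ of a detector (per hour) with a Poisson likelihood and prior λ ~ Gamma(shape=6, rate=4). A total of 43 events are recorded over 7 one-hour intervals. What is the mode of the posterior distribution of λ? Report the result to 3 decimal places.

Σxᵢ = 43, n = 7.
Posterior ∝ λ^5e^(−4λ) · λ^43e^(−7λ) = λ^48e^(−11λ), i.e. Gamma(shape=49, rate=11).
The mode of a Gamma(a, b) with a ≥ 1 (shape–rate) is (a−1)/b = 48/11 ≈ 4.364.

λ̂_MAP = 4.364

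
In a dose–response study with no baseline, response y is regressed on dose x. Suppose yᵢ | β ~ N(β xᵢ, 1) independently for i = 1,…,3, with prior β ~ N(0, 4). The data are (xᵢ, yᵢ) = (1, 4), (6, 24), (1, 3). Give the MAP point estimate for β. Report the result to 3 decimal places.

β̂_MAP = 3.948

log p(β | y) = −Σ(yᵢ − βxᵢ)²/(2·1) − β²/(2·4) + const.
Setting the derivative to zero: Σxᵢ(yᵢ − βxᵢ)/1 − β/4 = 0, so β = Σxᵢyᵢ / (Σxᵢ² + σ²/τ²).
Σxᵢyᵢ = 1·4 + 6·24 + 1·3 = 151; Σxᵢ² = 38; σ²/τ² = 0.25.
β̂_MAP = 151 / (38 + 0.25) = 151/38.25 ≈ 3.948.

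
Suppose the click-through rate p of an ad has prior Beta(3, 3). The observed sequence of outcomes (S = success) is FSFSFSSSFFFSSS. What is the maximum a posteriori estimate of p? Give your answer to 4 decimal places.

Prior: Beta(3, 3).
Data: 8 successes in 14 trials (from the sequence). The binomial likelihood contributes p^8(1−p)^6, so the posterior is Beta(3+8, 3+6) = Beta(11, 9).
For Beta(a, b) with a, b > 1 the mode is (a−1)/(a+b−2) = 10/18 ≈ 0.5556.

p̂_MAP = 0.5556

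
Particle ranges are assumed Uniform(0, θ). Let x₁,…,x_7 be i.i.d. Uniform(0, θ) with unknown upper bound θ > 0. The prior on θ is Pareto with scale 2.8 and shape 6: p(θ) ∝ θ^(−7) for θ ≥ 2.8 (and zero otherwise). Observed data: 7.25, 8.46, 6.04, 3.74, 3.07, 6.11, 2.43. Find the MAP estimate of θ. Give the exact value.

θ̂_MAP = 8.46

The Uniform(0, θ) likelihood is θ^(−n) for θ ≥ max(xᵢ), zero otherwise. Here max(xᵢ) = 8.46.
Posterior ∝ θ^(−7) · θ^(−7) = θ^(−14) on θ ≥ max(2.8, 8.46) = 8.46.
This density is strictly decreasing in θ, so the posterior mode lies at the lower boundary of the support.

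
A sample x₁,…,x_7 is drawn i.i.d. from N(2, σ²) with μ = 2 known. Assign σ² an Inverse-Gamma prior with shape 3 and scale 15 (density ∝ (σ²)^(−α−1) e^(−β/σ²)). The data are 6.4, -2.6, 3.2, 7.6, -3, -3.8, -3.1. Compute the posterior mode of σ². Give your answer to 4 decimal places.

σ̂²_MAP = 12.5313

Sum of squared deviations about the known mean: SS = (6.4−2)² + (-2.6−2)² + (3.2−2)² + (7.6−2)² + (-3−2)² + (-3.8−2)² + (-3.1−2)² = 157.97.
The Normal likelihood contributes (σ²)^(−n/2) exp(−SS/(2σ²)), so the posterior is Inverse-Gamma(α + n/2, β + SS/2) = Inverse-Gamma(6.5, 93.985).
The mode of Inverse-Gamma(a, b) is b/(a+1) = 93.985/7.5 ≈ 12.5313.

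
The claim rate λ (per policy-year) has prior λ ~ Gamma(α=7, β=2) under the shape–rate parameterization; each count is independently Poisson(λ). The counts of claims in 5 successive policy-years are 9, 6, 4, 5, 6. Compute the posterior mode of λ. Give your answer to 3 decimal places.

λ̂_MAP = 5.143

Σxᵢ = 9+6+4+5+6 = 30, with n = 5.
Posterior ∝ λ^6e^(−2λ) · λ^30e^(−5λ) = λ^36e^(−7λ), i.e. Gamma(shape=37, rate=7).
The mode of a Gamma(a, b) with a ≥ 1 (shape–rate) is (a−1)/b = 36/7 ≈ 5.143.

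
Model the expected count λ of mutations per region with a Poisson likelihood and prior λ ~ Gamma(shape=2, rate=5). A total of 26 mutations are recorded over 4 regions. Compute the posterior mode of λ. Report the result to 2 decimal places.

Σxᵢ = 26, n = 4.
Posterior ∝ λe^(−5λ) · λ^26e^(−4λ) = λ^27e^(−9λ), i.e. Gamma(shape=28, rate=9).
The mode of a Gamma(a, b) with a ≥ 1 (shape–rate) is (a−1)/b = 27/9 ≈ 3.00.

λ̂_MAP = 3.00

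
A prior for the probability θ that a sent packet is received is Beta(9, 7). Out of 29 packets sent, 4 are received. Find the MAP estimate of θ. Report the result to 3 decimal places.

θ̂_MAP = 0.279

Prior: Beta(9, 7).
Data: 4 successes in 29 trials. The binomial likelihood contributes θ^4(1−θ)^25, so the posterior is Beta(9+4, 7+25) = Beta(13, 32).
For Beta(a, b) with a, b > 1 the mode is (a−1)/(a+b−2) = 12/43 ≈ 0.279.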